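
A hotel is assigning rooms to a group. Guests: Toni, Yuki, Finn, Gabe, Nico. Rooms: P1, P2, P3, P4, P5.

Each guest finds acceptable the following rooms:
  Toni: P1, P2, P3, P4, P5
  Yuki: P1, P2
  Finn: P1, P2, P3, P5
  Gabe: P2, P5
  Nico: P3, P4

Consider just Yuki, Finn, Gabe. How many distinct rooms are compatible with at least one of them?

4

The union of neighbours of {Yuki, Finn, Gabe} is {P1, P2, P3, P5}, which has 4 elements.
Since |N(S)| = 4 ≥ |S| = 3, Hall's condition holds for this subset.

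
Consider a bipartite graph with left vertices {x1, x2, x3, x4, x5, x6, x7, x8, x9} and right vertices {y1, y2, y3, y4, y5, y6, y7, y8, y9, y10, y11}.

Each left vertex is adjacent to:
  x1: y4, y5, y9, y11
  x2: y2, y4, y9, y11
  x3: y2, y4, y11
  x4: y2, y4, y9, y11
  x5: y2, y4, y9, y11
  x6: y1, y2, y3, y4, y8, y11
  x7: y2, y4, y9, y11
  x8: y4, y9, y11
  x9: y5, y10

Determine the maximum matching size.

7

One maximum matching: x1-y5, x2-y9, x3-y4, x4-y11, x5-y2, x6-y3, x9-y10.
The set {x2, x3, x4, x5, x7, x8} has only 4 neighbours ({y11, y2, y4, y9}), so by Hall's theorem at most 7 of the 9 left vertices can be matched.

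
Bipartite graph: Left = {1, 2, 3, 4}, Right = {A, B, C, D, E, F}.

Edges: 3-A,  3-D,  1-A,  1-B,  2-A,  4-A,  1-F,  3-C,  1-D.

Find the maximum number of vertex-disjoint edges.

For example, pair 1→B, 2→A, 3→C.
The set {2, 4} has only 1 neighbour ({A}), so by Hall's theorem at most 3 of the 4 left vertices can be matched.

3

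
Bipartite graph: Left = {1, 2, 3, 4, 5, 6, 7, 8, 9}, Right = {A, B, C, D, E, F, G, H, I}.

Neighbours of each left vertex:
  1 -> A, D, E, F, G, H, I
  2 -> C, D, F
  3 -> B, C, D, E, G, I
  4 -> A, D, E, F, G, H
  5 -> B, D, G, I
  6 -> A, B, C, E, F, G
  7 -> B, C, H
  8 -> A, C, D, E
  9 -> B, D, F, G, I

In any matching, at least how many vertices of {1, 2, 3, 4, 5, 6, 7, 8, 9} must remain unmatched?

For example, pair 1–H, 2–F, 3–D, 4–A, 5–I, 6–E, 7–B, 8–C, 9–G.
All 9 left vertices are matched, so no larger matching exists.
That matches 9 of the 9, leaving 0 unmatched; no matching can do better.

0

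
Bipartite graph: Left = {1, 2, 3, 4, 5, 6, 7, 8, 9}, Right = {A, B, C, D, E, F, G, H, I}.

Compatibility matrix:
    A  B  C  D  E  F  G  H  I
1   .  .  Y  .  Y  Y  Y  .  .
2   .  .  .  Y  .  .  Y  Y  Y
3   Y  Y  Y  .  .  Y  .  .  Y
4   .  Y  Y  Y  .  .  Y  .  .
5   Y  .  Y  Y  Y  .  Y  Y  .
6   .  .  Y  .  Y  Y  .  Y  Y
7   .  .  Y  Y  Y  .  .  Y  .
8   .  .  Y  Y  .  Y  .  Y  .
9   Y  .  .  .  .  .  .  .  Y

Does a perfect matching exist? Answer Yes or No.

A valid assignment of size 9: 1-F, 2-H, 3-B, 4-G, 5-E, 6-I, 7-C, 8-D, 9-A.
All 9 left vertices are covered.

Yes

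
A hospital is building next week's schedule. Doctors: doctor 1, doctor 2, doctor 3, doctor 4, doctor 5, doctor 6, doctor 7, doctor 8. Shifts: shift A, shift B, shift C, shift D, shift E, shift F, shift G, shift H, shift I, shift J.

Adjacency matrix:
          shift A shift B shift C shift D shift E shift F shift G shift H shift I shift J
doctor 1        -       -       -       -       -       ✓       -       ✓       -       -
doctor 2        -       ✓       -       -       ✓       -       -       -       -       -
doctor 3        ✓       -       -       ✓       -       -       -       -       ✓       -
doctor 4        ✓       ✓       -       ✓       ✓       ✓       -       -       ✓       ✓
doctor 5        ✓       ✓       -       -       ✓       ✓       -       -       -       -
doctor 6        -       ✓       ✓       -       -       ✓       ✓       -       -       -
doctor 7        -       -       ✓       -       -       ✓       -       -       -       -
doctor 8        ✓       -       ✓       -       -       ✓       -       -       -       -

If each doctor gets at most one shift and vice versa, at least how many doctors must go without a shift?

For example, pair doctor 1→shift H, doctor 2→shift B, doctor 3→shift A, doctor 4→shift J, doctor 5→shift E, doctor 6→shift G, doctor 7→shift C, doctor 8→shift F.
All 8 doctors are matched, so no larger matching exists.
That matches 8 of the 8, leaving 0 unmatched; no matching can do better.

0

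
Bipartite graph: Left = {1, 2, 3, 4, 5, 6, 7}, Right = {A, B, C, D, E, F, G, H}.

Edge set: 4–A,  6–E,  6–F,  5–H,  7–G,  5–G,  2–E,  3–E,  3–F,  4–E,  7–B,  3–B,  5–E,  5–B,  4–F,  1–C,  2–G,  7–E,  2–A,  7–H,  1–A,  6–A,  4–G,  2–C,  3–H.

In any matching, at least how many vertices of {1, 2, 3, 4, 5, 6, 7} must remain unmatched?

0

One maximum matching: 1–A, 2–C, 3–H, 4–G, 5–E, 6–F, 7–B.
This saturates every left vertex, so 7 is the maximum.
That matches 7 of the 7, leaving 0 unmatched; no matching can do better.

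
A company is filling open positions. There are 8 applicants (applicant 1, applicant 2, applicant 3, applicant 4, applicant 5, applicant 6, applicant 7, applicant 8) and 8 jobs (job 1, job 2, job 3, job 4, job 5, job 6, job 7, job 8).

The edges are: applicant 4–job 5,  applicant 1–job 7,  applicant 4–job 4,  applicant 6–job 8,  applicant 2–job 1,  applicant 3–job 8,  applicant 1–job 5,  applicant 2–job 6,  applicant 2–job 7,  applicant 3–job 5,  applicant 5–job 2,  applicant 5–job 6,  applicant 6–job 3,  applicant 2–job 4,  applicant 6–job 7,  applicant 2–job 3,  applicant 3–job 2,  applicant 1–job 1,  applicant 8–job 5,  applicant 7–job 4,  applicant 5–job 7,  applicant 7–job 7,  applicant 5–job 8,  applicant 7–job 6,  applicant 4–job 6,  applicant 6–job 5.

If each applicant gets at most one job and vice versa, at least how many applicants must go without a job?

0

A valid assignment of size 8: applicant 1–job 1, applicant 2–job 3, applicant 3–job 2, applicant 4–job 4, applicant 5–job 6, applicant 6–job 8, applicant 7–job 7, applicant 8–job 5.
This saturates every applicant, so 8 is the maximum.
That matches 8 of the 8, leaving 0 unmatched; no matching can do better.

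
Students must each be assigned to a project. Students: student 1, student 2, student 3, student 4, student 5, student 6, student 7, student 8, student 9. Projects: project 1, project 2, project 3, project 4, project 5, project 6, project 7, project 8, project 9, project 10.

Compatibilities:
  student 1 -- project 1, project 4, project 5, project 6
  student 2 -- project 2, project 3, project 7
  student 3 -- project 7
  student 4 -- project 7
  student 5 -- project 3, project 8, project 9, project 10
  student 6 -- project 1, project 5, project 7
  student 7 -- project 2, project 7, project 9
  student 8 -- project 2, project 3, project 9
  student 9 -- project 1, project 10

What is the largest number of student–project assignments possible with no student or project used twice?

8

A valid assignment of size 8: student 1–project 4, student 2–project 3, student 3–project 7, student 5–project 10, student 6–project 5, student 7–project 2, student 8–project 9, student 9–project 1.
The set {student 3, student 4} has only 1 neighbour ({project 7}), so by Hall's theorem at most 8 of the 9 students can be matched.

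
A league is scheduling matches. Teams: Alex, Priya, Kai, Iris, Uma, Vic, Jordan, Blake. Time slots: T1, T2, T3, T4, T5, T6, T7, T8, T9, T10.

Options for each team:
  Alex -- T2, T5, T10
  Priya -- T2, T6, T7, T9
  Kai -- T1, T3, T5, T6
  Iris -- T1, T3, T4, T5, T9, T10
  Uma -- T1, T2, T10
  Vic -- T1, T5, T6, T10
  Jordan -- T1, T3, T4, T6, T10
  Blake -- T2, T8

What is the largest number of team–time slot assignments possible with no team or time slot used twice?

8

For example, pair Alex–T2, Priya–T9, Kai–T6, Iris–T4, Uma–T1, Vic–T5, Jordan–T10, Blake–T8.
All 8 teams are matched, so no larger matching exists.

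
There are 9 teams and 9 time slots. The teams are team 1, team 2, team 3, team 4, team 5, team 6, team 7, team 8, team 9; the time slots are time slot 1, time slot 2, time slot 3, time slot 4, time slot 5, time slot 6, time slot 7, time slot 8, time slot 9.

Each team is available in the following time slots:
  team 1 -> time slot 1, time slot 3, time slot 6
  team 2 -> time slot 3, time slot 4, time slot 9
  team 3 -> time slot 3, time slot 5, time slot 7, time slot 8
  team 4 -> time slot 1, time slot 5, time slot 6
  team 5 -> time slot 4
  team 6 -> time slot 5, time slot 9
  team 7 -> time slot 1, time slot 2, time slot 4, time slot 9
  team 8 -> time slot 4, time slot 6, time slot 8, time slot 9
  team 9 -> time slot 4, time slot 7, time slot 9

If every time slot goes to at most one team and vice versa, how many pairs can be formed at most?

9

For example, pair team 1-time slot 1, team 2-time slot 9, team 3-time slot 3, team 4-time slot 6, team 5-time slot 4, team 6-time slot 5, team 7-time slot 2, team 8-time slot 8, team 9-time slot 7.
This saturates every team, so 9 is the maximum.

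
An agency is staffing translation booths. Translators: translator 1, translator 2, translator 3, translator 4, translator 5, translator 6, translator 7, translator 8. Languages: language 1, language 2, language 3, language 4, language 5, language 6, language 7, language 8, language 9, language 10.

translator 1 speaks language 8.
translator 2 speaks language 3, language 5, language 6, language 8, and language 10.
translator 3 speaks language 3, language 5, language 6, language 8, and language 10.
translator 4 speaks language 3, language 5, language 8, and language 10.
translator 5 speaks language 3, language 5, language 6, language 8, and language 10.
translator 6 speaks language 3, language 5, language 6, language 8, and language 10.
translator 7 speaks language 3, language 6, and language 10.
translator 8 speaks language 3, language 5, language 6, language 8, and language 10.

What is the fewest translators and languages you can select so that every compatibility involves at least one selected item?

The 5 edges translator 1–language 8, translator 2–language 6, translator 3–language 5, translator 4–language 3, translator 5–language 10 form a matching, so any vertex cover needs at least 5 vertices (one per matched edge).
Conversely {language 3, language 5, language 6, language 8, language 10} meets every edge and has exactly 5 vertices, so 5 is optimal.

5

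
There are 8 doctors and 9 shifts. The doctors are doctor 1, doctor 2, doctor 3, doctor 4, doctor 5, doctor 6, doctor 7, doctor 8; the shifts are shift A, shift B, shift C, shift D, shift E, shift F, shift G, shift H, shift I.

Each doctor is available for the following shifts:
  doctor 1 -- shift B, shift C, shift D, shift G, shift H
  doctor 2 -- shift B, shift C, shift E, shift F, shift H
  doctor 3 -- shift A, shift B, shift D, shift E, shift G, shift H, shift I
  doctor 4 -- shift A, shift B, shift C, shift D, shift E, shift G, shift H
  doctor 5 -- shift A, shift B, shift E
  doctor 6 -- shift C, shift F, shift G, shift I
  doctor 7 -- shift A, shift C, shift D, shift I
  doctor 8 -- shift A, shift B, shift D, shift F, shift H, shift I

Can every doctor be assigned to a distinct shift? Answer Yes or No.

A valid assignment of size 8: doctor 1-shift B, doctor 2-shift H, doctor 3-shift I, doctor 4-shift G, doctor 5-shift E, doctor 6-shift F, doctor 7-shift D, doctor 8-shift A.
All 8 doctors are covered.

Yes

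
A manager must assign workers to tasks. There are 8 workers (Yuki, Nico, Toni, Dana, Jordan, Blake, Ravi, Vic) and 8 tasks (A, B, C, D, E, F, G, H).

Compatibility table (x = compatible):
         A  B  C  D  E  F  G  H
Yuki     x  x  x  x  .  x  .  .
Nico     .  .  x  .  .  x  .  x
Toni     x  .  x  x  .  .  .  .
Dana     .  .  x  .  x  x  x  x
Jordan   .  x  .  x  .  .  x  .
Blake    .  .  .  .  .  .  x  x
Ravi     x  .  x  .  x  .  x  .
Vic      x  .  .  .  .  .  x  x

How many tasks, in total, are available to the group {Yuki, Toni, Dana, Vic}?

8

The union of neighbours of {Yuki, Toni, Dana, Vic} is {A, B, C, D, E, F, G, H}, which has 8 elements.
Since |N(S)| = 8 ≥ |S| = 4, Hall's condition holds for this subset.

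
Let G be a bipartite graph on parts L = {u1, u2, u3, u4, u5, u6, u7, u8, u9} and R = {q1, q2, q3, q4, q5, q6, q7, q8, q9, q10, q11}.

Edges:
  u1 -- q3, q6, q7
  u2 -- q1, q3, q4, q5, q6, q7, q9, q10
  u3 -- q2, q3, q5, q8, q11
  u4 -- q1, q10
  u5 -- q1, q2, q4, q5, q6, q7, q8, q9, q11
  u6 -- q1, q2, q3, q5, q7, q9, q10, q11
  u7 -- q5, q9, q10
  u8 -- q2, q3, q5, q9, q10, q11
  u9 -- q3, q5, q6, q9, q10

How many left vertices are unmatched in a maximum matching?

For example, pair u1-q6, u2-q1, u3-q8, u4-q10, u5-q4, u6-q7, u7-q5, u8-q11, u9-q9.
All 9 left vertices are matched, so no larger matching exists.
That matches 9 of the 9, leaving 0 unmatched; no matching can do better.

0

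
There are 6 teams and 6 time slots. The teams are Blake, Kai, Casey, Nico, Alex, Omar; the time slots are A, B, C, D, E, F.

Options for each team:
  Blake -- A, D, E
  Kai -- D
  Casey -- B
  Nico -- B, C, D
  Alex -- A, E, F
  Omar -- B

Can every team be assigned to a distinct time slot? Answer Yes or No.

No

The set {Casey, Omar} has only 1 neighbour ({B}), so by Hall's theorem at most 5 of the 6 teams can be matched.
Hence no matching covers every team.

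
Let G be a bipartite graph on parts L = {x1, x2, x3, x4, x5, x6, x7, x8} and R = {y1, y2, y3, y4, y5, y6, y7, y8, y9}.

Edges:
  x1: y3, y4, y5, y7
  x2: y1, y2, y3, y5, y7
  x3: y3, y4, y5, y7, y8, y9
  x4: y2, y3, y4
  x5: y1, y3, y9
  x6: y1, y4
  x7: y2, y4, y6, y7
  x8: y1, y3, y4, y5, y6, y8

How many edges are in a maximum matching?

A valid assignment of size 8: x1→y5, x2→y3, x3→y9, x4→y2, x5→y1, x6→y4, x7→y7, x8→y6.
This saturates every left vertex, so 8 is the maximum.

8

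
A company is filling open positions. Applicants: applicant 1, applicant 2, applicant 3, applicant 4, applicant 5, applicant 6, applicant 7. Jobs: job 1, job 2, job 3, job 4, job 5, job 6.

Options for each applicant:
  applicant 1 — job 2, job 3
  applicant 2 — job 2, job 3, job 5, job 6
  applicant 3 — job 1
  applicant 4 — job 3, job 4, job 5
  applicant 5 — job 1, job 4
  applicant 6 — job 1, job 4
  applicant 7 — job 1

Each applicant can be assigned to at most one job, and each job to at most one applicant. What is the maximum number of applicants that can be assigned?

A valid assignment of size 5: applicant 1→job 2, applicant 2→job 6, applicant 3→job 1, applicant 4→job 3, applicant 5→job 4.
The set {applicant 3, applicant 5, applicant 6, applicant 7} has only 2 neighbours ({job 1, job 4}), so by Hall's theorem at most 5 of the 7 applicants can be matched.

5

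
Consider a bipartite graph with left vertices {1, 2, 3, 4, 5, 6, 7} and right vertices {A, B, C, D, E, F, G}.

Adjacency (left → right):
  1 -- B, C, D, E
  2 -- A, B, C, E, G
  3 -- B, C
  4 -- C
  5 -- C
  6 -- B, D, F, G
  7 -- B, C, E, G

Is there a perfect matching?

No

The set {4, 5} has only 1 neighbour ({C}), so by Hall's theorem at most 6 of the 7 left vertices can be matched.
Hence no matching covers every left vertex.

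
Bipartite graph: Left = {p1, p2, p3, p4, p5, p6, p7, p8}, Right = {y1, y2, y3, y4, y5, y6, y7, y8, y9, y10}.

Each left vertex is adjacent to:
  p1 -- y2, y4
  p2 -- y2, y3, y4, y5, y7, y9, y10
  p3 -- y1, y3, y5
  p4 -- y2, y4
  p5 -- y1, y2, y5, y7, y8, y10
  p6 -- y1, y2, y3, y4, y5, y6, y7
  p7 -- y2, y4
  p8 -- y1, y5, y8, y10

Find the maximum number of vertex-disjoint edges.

7

One maximum matching: p1→y4, p2→y7, p3→y3, p4→y2, p5→y10, p6→y6, p8→y1.
The set {p1, p4, p7} has only 2 neighbours ({y2, y4}), so by Hall's theorem at most 7 of the 8 left vertices can be matched.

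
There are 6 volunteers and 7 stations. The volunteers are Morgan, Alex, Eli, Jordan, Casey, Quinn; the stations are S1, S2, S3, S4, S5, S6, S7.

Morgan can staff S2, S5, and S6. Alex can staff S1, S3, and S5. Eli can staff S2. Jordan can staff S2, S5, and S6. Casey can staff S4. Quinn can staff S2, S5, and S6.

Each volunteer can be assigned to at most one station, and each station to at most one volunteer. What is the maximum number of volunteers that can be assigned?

5

A valid assignment of size 5: Morgan–S5, Alex–S3, Eli–S2, Jordan–S6, Casey–S4.
The set {Morgan, Eli, Jordan, Quinn} has only 3 neighbours ({S2, S5, S6}), so by Hall's theorem at most 5 of the 6 volunteers can be matched.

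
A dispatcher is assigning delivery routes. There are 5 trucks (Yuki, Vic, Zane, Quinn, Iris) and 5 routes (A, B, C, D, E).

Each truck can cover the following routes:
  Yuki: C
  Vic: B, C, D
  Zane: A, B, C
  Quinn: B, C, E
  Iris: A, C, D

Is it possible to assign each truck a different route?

A valid assignment of size 5: Yuki–C, Vic–B, Zane–A, Quinn–E, Iris–D.
All 5 trucks are covered.

Yes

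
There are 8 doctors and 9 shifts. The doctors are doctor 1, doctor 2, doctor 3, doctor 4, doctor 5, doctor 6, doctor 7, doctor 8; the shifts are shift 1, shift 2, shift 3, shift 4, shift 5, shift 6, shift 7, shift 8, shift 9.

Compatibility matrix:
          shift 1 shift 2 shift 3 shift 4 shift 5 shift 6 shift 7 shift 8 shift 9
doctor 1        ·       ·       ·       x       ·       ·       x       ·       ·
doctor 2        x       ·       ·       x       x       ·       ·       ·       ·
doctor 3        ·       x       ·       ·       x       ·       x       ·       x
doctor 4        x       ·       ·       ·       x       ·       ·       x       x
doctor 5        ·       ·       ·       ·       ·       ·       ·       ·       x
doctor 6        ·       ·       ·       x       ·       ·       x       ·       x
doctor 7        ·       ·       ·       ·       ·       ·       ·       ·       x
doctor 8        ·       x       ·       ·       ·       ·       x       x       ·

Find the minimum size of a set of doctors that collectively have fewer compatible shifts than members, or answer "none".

2

Take S = {doctor 5, doctor 7}. Its neighbourhood is {shift 9}, so |N(S)| = 1 < |S| = 2.
No single vertex violates Hall's condition since each has at least one neighbour, so 2 is the minimum.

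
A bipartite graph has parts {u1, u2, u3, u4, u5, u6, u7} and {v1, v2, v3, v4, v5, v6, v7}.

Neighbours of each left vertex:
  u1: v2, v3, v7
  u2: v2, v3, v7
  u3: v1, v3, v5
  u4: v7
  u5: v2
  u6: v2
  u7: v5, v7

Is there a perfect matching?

The set {u1, u2, u4, u5, u6} has only 3 neighbours ({v2, v3, v7}), so by Hall's theorem at most 5 of the 7 left vertices can be matched.
Hence no matching covers every left vertex.

No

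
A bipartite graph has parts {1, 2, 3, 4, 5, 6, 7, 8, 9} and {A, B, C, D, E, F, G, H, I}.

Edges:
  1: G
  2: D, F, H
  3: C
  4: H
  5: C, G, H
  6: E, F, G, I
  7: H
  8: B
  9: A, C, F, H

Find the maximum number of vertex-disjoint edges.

For example, pair 1–G, 2–D, 3–C, 4–H, 6–E, 8–B, 9–F.
The set {1, 3, 4, 5, 7} has only 3 neighbours ({C, G, H}), so by Hall's theorem at most 7 of the 9 left vertices can be matched.

7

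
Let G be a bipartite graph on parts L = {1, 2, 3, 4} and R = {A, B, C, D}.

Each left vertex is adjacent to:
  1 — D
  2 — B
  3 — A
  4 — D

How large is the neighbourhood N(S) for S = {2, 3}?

2

The union of neighbours of {2, 3} is {A, B}, which has 2 elements.
Since |N(S)| = 2 ≥ |S| = 2, Hall's condition holds for this subset.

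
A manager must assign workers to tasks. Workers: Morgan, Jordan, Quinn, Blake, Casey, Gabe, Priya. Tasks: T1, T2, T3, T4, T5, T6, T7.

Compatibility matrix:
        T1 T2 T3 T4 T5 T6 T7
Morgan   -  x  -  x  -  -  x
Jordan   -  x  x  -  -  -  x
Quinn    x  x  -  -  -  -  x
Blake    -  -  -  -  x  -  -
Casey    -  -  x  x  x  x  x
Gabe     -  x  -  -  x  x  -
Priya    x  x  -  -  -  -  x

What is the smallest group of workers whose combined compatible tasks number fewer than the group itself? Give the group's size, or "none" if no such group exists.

none

A matching saturating every worker exists, for instance Morgan→T7, Jordan→T3, Quinn→T1, Blake→T5, Casey→T4, Gabe→T6, Priya→T2.
By Hall's marriage theorem, this means |N(S)| ≥ |S| for every subset S, so no violating subset exists.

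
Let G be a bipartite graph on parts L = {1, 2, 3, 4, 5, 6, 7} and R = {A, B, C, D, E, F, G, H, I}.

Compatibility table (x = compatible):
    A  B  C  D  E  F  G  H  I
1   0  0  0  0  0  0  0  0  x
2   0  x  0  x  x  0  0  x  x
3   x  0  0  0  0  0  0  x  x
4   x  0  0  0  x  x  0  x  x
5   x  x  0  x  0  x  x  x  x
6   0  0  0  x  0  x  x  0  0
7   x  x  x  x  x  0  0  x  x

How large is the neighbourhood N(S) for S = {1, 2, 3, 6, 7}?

The union of neighbours of {1, 2, 3, 6, 7} is {A, B, C, D, E, F, G, H, I}, which has 9 elements.
Since |N(S)| = 9 ≥ |S| = 5, Hall's condition holds for this subset.

9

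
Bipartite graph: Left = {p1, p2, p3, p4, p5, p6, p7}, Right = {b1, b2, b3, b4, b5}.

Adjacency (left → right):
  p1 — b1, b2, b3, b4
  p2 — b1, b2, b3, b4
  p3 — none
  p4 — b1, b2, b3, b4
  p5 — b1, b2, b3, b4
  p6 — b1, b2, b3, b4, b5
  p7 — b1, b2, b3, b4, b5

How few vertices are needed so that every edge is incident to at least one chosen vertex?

{b1, b2, b3, b4, b5} is a vertex cover of size 5: every edge has an endpoint in this set.
No smaller cover exists because p1–b1, p2–b2, p4–b4, p5–b3, p6–b5 is a matching of size 5, and a cover must include an endpoint of each of these disjoint edges (König's theorem).

5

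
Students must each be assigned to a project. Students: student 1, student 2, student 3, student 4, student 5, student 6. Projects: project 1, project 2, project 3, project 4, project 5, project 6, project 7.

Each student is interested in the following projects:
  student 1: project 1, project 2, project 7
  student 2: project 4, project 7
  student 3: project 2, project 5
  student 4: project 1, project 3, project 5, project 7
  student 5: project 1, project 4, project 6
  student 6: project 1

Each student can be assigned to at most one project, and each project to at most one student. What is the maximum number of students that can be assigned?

A valid assignment of size 6: student 1-project 2, student 2-project 4, student 3-project 5, student 4-project 7, student 5-project 6, student 6-project 1.
This saturates every student, so 6 is the maximum.

6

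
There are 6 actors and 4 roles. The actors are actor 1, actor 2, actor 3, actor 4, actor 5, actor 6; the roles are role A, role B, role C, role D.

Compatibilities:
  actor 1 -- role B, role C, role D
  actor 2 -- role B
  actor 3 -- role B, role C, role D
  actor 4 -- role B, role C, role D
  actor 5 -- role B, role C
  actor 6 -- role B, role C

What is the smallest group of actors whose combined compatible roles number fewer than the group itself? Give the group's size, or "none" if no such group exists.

3

Take S = {actor 2, actor 5, actor 6}. Its neighbourhood is {role B, role C}, so |N(S)| = 2 < |S| = 3.
Every subset of size less than 3 has at least as many neighbours as members, so 3 is the minimum.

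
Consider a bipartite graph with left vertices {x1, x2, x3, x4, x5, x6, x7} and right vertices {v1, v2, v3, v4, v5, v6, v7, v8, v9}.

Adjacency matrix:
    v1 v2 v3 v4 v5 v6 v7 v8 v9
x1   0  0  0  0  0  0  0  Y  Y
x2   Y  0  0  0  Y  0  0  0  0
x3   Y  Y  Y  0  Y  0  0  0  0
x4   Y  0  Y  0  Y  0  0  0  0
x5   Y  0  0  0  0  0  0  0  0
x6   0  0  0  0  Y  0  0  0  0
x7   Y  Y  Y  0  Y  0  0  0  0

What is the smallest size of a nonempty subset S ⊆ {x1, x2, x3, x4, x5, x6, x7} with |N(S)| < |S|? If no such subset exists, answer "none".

Take S = {x2, x5, x6}. Its neighbourhood is {v1, v5}, so |N(S)| = 2 < |S| = 3.
Every subset of size less than 3 has at least as many neighbours as members, so 3 is the minimum.

3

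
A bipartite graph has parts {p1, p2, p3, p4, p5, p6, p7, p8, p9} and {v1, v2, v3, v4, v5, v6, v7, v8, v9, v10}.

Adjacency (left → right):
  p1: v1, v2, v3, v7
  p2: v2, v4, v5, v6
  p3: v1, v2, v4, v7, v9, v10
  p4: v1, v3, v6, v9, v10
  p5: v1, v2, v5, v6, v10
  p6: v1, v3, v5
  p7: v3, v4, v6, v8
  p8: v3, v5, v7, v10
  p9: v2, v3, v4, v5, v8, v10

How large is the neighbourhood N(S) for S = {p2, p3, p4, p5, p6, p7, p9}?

The union of neighbours of {p2, p3, p4, p5, p6, p7, p9} is {v1, v2, v3, v4, v5, v6, v7, v8, v9, v10}, which has 10 elements.
Since |N(S)| = 10 ≥ |S| = 7, Hall's condition holds for this subset.

10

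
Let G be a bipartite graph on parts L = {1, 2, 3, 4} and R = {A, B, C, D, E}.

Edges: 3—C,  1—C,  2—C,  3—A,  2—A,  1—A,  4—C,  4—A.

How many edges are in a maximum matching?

For example, pair 1–A, 2–C.
The set {1, 2, 3, 4} has only 2 neighbours ({A, C}), so by Hall's theorem at most 2 of the 4 left vertices can be matched.

2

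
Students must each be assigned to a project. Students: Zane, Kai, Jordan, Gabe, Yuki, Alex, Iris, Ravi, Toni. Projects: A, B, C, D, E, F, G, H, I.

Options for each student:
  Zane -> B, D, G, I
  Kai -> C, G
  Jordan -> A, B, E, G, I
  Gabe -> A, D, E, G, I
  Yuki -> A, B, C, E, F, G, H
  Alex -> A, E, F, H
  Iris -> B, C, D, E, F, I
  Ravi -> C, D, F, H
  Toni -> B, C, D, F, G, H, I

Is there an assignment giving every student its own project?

Yes

A valid assignment of size 9: Zane–D, Kai–C, Jordan–A, Gabe–I, Yuki–E, Alex–H, Iris–B, Ravi–F, Toni–G.
All 9 students are covered.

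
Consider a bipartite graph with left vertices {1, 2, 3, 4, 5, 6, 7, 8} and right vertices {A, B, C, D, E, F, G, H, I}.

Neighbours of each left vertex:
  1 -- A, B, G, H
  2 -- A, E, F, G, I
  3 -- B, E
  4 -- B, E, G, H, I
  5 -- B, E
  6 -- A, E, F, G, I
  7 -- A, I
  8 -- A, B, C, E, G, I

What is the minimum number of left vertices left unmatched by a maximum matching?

0

For example, pair 1→H, 2→F, 3→E, 4→G, 5→B, 6→A, 7→I, 8→C.
This saturates every left vertex, so 8 is the maximum.
That matches 8 of the 8, leaving 0 unmatched; no matching can do better.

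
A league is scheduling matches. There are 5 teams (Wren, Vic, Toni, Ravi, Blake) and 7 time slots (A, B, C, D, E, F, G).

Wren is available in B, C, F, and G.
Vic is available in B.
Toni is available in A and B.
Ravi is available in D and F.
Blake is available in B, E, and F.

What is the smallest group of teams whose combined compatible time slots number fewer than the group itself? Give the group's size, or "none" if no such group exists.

none

A matching saturating every team exists, for instance Wren→C, Vic→B, Toni→A, Ravi→F, Blake→E.
By Hall's marriage theorem, this means |N(S)| ≥ |S| for every subset S, so no violating subset exists.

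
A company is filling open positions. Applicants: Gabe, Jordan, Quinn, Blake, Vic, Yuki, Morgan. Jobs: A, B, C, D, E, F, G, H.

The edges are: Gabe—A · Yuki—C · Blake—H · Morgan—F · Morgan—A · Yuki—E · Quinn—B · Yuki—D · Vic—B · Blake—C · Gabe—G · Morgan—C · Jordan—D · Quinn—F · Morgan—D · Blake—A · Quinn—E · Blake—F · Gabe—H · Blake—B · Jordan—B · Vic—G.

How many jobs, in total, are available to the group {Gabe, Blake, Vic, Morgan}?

The union of neighbours of {Gabe, Blake, Vic, Morgan} is {A, B, C, D, F, G, H}, which has 7 elements.
Since |N(S)| = 7 ≥ |S| = 4, Hall's condition holds for this subset.

7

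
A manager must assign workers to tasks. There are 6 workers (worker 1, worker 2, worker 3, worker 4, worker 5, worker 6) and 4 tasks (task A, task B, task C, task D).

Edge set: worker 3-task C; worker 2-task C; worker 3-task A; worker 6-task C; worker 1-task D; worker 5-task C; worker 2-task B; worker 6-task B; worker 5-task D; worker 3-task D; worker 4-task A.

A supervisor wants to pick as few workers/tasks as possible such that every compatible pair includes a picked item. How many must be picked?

A maximum matching has 4 edges (e.g. worker 1–task D, worker 2–task B, worker 3–task C, worker 4–task A).
By König's theorem the minimum vertex cover has the same size. One such cover is {task A, task B, task C, task D}.

4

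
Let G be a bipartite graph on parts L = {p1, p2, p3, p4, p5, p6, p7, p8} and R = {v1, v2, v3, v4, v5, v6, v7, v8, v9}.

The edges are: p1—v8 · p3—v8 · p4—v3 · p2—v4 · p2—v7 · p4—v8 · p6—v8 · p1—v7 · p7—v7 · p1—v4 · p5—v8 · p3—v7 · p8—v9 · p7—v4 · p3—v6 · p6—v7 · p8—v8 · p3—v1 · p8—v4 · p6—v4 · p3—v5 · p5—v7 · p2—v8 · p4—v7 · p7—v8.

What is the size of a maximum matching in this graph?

A valid assignment of size 6: p1–v8, p2–v4, p3–v6, p4–v3, p5–v7, p8–v9.
The set {p1, p2, p5, p6, p7} has only 3 neighbours ({v4, v7, v8}), so by Hall's theorem at most 6 of the 8 left vertices can be matched.

6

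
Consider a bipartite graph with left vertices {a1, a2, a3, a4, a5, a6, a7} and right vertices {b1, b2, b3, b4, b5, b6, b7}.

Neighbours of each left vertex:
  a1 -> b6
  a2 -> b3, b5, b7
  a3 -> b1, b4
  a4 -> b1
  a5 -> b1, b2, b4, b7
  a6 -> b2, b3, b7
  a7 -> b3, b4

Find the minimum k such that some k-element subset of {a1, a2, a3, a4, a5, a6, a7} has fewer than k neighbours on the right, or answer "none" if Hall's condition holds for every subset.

none

A matching saturating every left vertex exists, for instance a1→b6, a2→b5, a3→b4, a4→b1, a5→b2, a6→b7, a7→b3.
By Hall's marriage theorem, this means |N(S)| ≥ |S| for every subset S, so no violating subset exists.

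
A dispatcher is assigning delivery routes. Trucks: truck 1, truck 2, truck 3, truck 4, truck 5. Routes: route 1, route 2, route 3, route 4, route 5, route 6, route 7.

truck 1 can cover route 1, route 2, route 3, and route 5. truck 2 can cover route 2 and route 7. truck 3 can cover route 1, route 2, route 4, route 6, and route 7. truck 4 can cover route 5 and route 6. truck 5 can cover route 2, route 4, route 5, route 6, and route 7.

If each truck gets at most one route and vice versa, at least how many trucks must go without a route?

0

For example, pair truck 1→route 3, truck 2→route 7, truck 3→route 2, truck 4→route 6, truck 5→route 4.
This saturates every truck, so 5 is the maximum.
That matches 5 of the 5, leaving 0 unmatched; no matching can do better.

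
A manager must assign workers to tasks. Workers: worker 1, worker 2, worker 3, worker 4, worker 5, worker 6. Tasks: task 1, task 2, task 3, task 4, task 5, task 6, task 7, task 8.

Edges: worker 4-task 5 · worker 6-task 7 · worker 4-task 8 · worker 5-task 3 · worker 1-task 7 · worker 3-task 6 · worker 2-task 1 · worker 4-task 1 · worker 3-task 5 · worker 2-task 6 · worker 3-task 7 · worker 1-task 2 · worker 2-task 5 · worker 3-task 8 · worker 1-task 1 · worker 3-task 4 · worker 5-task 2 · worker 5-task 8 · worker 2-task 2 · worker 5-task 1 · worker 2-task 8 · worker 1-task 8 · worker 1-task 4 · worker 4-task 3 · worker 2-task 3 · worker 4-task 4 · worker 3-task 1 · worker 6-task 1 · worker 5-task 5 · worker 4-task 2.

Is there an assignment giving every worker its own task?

For example, pair worker 1→task 8, worker 2→task 6, worker 3→task 4, worker 4→task 5, worker 5→task 1, worker 6→task 7.
All 6 workers are covered.

Yes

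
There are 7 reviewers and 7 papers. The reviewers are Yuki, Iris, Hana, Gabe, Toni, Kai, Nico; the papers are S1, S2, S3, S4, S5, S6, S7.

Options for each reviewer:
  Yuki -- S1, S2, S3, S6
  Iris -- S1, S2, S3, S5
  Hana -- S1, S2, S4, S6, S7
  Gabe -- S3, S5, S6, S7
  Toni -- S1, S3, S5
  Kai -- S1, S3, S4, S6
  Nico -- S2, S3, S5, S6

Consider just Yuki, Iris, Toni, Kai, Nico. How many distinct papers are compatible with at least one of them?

The union of neighbours of {Yuki, Iris, Toni, Kai, Nico} is {S1, S2, S3, S4, S5, S6}, which has 6 elements.
Since |N(S)| = 6 ≥ |S| = 5, Hall's condition holds for this subset.

6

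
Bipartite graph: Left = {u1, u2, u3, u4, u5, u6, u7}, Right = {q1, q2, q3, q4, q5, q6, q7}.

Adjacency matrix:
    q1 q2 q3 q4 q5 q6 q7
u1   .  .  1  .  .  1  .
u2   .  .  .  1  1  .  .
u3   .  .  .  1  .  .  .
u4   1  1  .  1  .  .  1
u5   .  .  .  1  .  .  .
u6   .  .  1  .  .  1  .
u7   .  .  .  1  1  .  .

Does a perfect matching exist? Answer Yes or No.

No

The set {u2, u3, u5, u7} has only 2 neighbours ({q4, q5}), so by Hall's theorem at most 5 of the 7 left vertices can be matched.
Hence no matching covers every left vertex.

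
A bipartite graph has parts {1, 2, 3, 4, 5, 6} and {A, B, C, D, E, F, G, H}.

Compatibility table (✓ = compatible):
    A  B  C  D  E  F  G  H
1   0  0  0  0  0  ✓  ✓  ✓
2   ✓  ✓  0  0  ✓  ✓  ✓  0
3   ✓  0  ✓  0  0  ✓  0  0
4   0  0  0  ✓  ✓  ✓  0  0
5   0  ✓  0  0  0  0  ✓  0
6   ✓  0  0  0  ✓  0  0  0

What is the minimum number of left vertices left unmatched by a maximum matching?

0

For example, pair 1→G, 2→A, 3→F, 4→D, 5→B, 6→E.
This saturates every left vertex, so 6 is the maximum.
That matches 6 of the 6, leaving 0 unmatched; no matching can do better.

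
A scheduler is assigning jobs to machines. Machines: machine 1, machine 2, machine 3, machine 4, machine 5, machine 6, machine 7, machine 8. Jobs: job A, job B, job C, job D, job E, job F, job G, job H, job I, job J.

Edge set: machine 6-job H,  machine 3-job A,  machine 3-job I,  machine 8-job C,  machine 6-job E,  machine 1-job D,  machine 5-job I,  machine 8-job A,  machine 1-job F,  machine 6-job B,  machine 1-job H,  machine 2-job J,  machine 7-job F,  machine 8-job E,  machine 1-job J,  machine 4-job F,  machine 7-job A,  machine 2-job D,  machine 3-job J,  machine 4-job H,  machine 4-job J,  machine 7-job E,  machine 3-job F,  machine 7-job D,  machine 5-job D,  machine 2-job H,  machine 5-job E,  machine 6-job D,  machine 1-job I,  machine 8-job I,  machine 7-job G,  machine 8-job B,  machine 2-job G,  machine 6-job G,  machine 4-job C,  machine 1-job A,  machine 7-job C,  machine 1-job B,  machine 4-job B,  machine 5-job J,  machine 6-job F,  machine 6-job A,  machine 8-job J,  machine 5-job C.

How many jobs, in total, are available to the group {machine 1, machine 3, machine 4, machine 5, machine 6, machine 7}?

10

The union of neighbours of {machine 1, machine 3, machine 4, machine 5, machine 6, machine 7} is {job A, job B, job C, job D, job E, job F, job G, job H, job I, job J}, which has 10 elements.
Since |N(S)| = 10 ≥ |S| = 6, Hall's condition holds for this subset.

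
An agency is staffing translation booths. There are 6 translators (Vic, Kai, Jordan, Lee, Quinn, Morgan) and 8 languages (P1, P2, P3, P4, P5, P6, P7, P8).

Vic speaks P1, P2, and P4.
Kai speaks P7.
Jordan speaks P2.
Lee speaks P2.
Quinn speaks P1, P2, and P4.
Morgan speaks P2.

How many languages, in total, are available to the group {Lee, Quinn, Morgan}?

3

The union of neighbours of {Lee, Quinn, Morgan} is {P1, P2, P4}, which has 3 elements.
Since |N(S)| = 3 ≥ |S| = 3, Hall's condition holds for this subset.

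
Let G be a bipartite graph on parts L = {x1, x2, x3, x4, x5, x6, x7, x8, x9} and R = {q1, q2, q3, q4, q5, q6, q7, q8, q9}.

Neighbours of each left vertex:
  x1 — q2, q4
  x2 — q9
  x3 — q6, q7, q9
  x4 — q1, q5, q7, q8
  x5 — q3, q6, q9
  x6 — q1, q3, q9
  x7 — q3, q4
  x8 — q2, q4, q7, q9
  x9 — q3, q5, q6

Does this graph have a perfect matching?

A valid assignment of size 9: x1–q4, x2–q9, x3–q7, x4–q8, x5–q6, x6–q1, x7–q3, x8–q2, x9–q5.
Every left vertex is matched, so this is a perfect matching.

Yes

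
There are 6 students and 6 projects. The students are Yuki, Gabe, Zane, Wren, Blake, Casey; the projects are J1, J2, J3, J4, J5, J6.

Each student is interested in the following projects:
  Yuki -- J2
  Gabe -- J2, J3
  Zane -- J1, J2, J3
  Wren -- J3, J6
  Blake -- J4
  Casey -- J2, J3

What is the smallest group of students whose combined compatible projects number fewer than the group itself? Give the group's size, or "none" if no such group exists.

Take S = {Yuki, Gabe, Casey}. Its neighbourhood is {J2, J3}, so |N(S)| = 2 < |S| = 3.
Every subset of size less than 3 has at least as many neighbours as members, so 3 is the minimum.

3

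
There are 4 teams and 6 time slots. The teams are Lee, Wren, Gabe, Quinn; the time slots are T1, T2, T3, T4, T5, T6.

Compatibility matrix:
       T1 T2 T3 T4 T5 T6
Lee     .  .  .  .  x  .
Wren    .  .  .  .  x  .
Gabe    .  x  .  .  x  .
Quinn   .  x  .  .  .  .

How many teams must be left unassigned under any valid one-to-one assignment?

2

One maximum matching: Lee→T5, Gabe→T2.
The set {Lee, Wren, Gabe, Quinn} has only 2 neighbours ({T2, T5}), so by Hall's theorem at most 2 of the 4 teams can be matched.
That matches 2 of the 4, leaving 2 unmatched; no matching can do better.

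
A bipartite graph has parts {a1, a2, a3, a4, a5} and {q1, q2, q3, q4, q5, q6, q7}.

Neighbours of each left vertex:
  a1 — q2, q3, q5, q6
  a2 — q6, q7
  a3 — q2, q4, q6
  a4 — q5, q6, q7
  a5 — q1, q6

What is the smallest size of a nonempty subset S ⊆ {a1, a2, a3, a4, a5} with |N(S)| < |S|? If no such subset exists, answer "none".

A matching saturating every left vertex exists, for instance a1→q2, a2→q7, a3→q4, a4→q5, a5→q6.
By Hall's marriage theorem, this means |N(S)| ≥ |S| for every subset S, so no violating subset exists.

none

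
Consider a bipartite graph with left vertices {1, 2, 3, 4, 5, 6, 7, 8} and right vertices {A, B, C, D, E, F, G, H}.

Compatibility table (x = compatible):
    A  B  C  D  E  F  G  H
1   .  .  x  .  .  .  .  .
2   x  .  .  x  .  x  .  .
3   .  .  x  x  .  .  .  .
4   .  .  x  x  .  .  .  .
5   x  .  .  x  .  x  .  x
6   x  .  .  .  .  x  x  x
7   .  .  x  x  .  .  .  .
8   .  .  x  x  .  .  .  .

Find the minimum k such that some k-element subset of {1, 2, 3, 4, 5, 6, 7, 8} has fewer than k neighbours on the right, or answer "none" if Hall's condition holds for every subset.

3

Take S = {1, 3, 4}. Its neighbourhood is {C, D}, so |N(S)| = 2 < |S| = 3.
Every subset of size less than 3 has at least as many neighbours as members, so 3 is the minimum.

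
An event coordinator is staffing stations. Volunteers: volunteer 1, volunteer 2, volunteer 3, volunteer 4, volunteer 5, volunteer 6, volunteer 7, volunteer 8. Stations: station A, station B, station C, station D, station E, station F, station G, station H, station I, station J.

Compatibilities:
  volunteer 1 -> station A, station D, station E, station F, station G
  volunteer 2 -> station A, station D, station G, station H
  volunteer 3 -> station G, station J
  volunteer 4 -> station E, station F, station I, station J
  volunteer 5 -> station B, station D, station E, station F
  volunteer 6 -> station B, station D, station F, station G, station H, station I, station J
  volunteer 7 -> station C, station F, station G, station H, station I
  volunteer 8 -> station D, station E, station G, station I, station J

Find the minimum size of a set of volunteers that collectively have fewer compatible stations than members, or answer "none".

none

A matching saturating every volunteer exists, for instance volunteer 1→station A, volunteer 2→station H, volunteer 3→station G, volunteer 4→station E, volunteer 5→station B, volunteer 6→station J, volunteer 7→station F, volunteer 8→station I.
By Hall's marriage theorem, this means |N(S)| ≥ |S| for every subset S, so no violating subset exists.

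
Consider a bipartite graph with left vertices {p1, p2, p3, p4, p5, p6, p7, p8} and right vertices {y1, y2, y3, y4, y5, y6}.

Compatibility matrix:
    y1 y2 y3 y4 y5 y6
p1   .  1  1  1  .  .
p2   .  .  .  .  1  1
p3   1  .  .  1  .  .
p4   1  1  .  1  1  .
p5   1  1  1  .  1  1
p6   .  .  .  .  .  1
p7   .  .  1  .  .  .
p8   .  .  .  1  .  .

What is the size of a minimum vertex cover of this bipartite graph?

A maximum matching has 6 edges (e.g. p1–y2, p2–y5, p3–y4, p4–y1, p5–y3, p6–y6).
By König's theorem the minimum vertex cover has the same size. One such cover is {y1, y2, y3, y4, y5, y6}.

6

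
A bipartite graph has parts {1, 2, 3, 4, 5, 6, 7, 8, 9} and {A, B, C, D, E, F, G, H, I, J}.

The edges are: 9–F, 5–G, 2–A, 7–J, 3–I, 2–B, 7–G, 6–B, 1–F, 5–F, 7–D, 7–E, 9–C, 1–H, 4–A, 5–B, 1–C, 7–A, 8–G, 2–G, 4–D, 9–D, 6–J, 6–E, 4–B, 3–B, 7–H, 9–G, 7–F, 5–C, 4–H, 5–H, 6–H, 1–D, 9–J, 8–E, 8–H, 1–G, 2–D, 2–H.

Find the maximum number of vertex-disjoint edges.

For example, pair 1-H, 2-A, 3-I, 4-D, 5-F, 6-B, 7-G, 8-E, 9-J.
This saturates every left vertex, so 9 is the maximum.

9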